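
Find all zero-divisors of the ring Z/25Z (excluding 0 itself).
nonzero zero-divisors of Z/25Z = {5, 10, 15, 20}

An element a ∈ Z/25Z (with a ≠ 0) is a zero-divisor iff gcd(a, 25) > 1 (because a is a unit precisely when gcd(a, n) = 1, and in Z/nZ every nonzero, non-unit element is a zero-divisor). Scan a = 1, ..., 24 and keep those with gcd(a, 25) > 1:
  gcd(5, 25) = 5, gcd(10, 25) = 5, gcd(15, 25) = 5, gcd(20, 25) = 5.
All other a ∈ {1, ..., 24} have gcd(a, 25) = 1 and are units. So the nonzero zero-divisors are exactly the 4 values of a appearing in this scan.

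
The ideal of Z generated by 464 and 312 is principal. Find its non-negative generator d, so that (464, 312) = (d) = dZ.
(464, 312) = (8); d = 8

In the PID Z, (a, b) is generated by gcd(a, b). Compute gcd(464, 312) with the extended Euclidean algorithm, tracking rows (r, s, t) with s·464 + t·312 = r:
  row A: (464, 1, 0)   [1·464 + 0·312 = 464]
  row B: (312, 0, 1)   [0·464 + 1·312 = 312]
  464 = 1·312 + 152   → row C = row A − 1·row B = (152, 1, −1)   [check: 1·464 − 1·312 = 152]
  312 = 2·152 + 8   → row D = row B − 2·row C = (8, −2, 3)   [check: −2·464 + 3·312 = 8]
  152 = 19·8 + 0   → remainder 0, stop. gcd = 8 (last nonzero row D).
So gcd(464, 312) = 8, with Bézout identity −2·464 + 3·312 = 8. Containment (⊇): the Bézout identity exhibits 8 as an element of (464, 312), giving (8) ⊆ (464, 312). Containment (⊆): since 8 | 464 and 8 | 312 (464 = 8·58, 312 = 8·39), every Z-linear combination of 464 and 312 is divisible by 8, so (464, 312) ⊆ (8). Therefore (464, 312) = (8), d = 8.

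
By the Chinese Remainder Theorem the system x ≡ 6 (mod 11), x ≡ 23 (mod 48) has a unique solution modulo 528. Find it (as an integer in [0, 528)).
The moduli 11, 48 are pairwise coprime, so by the CRT there is a unique solution mod 11·48 = 528.
Solve by successive substitution. Start with x ≡ 6 (mod 11).
  Combine with x ≡ 23 (mod 48): write x = 6 + 11·t and require 6 + 11·t ≡ 23 (mod 48), i.e. 11·t ≡ 23 − 6 ≡ 17 (mod 48). Since 11^(−1) ≡ 35 (mod 48), t ≡ 35·17 ≡ 19 (mod 48). So x ≡ 6 + 11·19 = 215 (mod 528).
Unique solution in [0, 528): x = 215.

Final answer: x ≡ 215 (mod 528); the representative in [0, 528) is 215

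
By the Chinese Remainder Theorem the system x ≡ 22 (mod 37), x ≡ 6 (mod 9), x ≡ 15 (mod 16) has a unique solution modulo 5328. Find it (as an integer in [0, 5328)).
The moduli 37, 9, 16 are pairwise coprime, so by the CRT there is a unique solution mod 37·9·16 = 5328.
Solve by successive substitution. Start with x ≡ 22 (mod 37).
  Combine with x ≡ 6 (mod 9): write x = 22 + 37·t and require 22 + 37·t ≡ 6 (mod 9), i.e. 37·t ≡ 6 − 22 ≡ 2 (mod 9). Since 37^(−1) ≡ 1 (mod 9) (37 ≡ 1 (mod 9)), t ≡ 1·2 ≡ 2 (mod 9). So x ≡ 22 + 37·2 = 96 (mod 333).
  Combine with x ≡ 15 (mod 16): write x = 96 + 333·t and require 96 + 333·t ≡ 15 (mod 16), i.e. 333·t ≡ 15 − 96 ≡ 15 (mod 16). Since 333^(−1) ≡ 5 (mod 16) (333 ≡ 13 (mod 16)), t ≡ 5·15 ≡ 11 (mod 16). So x ≡ 96 + 333·11 = 3759 (mod 5328).
Unique solution in [0, 5328): x = 3759.

Final answer: x ≡ 3759 (mod 5328); the representative in [0, 5328) is 3759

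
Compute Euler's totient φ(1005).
φ is multiplicative, with φ(p^e) = p^e − p^(e−1). Factorise 1005 = 3 · 5 · 67. Then
  φ(1005) = (3 − 1) · (5 − 1) · (67 − 1) = 2 · 4 · 66 = 528.

Final answer: φ(1005) = 528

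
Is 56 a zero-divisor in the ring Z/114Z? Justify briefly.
gcd(56, 114) = 2 > 1, so 56 is not a unit in Z/114Z. In Z/nZ every nonzero non-unit is a zero-divisor: explicitly, take b = 114/gcd = 57 ≠ 0 (mod 114); then 56·57 = 3192 = 28·114, i.e. 56·57 ≡ 0 (mod 114). So 56 is a zero-divisor.

Final answer: YES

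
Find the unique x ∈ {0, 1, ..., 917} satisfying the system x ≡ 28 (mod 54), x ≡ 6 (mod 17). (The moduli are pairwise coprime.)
x ≡ 244 (mod 918); the representative in [0, 918) is 244

The moduli 54, 17 are pairwise coprime, so by the CRT there is a unique solution mod 54·17 = 918.
Solve by successive substitution. Start with x ≡ 28 (mod 54).
  Combine with x ≡ 6 (mod 17): write x = 28 + 54·t and require 28 + 54·t ≡ 6 (mod 17), i.e. 54·t ≡ 6 − 28 ≡ 12 (mod 17). Since 54^(−1) ≡ 6 (mod 17) (54 ≡ 3 (mod 17)), t ≡ 6·12 ≡ 4 (mod 17). So x ≡ 28 + 54·4 = 244 (mod 918).
Unique solution in [0, 918): x = 244.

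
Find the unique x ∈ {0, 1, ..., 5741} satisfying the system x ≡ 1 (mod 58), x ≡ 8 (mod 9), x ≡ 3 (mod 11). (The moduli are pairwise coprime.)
The moduli 58, 9, 11 are pairwise coprime, so by the CRT there is a unique solution mod 58·9·11 = 5742.
Solve by successive substitution. Start with x ≡ 1 (mod 58).
  Combine with x ≡ 8 (mod 9): write x = 1 + 58·t and require 1 + 58·t ≡ 8 (mod 9), i.e. 58·t ≡ 8 − 1 ≡ 7 (mod 9). Since 58^(−1) ≡ 7 (mod 9) (58 ≡ 4 (mod 9)), t ≡ 7·7 ≡ 4 (mod 9). So x ≡ 1 + 58·4 = 233 (mod 522).
  Combine with x ≡ 3 (mod 11): write x = 233 + 522·t and require 233 + 522·t ≡ 3 (mod 11), i.e. 522·t ≡ 3 − 233 ≡ 1 (mod 11). Since 522^(−1) ≡ 9 (mod 11) (522 ≡ 5 (mod 11)), t ≡ 9·1 ≡ 9 (mod 11). So x ≡ 233 + 522·9 = 4931 (mod 5742).
Unique solution in [0, 5742): x = 4931.

Final answer: x ≡ 4931 (mod 5742); the representative in [0, 5742) is 4931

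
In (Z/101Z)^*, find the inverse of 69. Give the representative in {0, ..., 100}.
Apply the extended Euclidean algorithm to (101, 69), tracking rows (r, s, t) with s·101 + t·69 = r. Each division r_prev = q·r_cur + r_new produces the new row as (previous row) − q·(current row):
  row A: (101, 1, 0)   [1·101 + 0·69 = 101]
  row B: (69, 0, 1)   [0·101 + 1·69 = 69]
  101 = 1·69 + 32   → row C = row A − 1·row B = (32, 1, −1)   [check: 1·101 − 1·69 = 32]
  69 = 2·32 + 5   → row D = row B − 2·row C = (5, −2, 3)   [check: −2·101 + 3·69 = 5]
  32 = 6·5 + 2   → row E = row C − 6·row D = (2, 13, −19)   [check: 13·101 − 19·69 = 2]
  5 = 2·2 + 1   → row F = row D − 2·row E = (1, −28, 41)   [check: −28·101 + 41·69 = 1]
  2 = 2·1 + 0   → remainder 0, stop. gcd = 1 (last nonzero row F).
The gcd is 1, so 69 is invertible mod 101. The last nonzero row gives −28·101 + 41·69 = 1, so t = 41. So 69^(−1) ≡ 41 (mod 101). Verify: 69 · 41 = 2829 ≡ 1 (mod 101). ✓

Final answer: 69^(−1) ≡ 41 (mod 101)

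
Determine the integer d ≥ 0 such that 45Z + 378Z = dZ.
In the PID Z, (a, b) is generated by gcd(a, b). Compute gcd(378, 45) with the extended Euclidean algorithm, tracking rows (r, s, t) with s·378 + t·45 = r:
  row A: (378, 1, 0)   [1·378 + 0·45 = 378]
  row B: (45, 0, 1)   [0·378 + 1·45 = 45]
  378 = 8·45 + 18   → row C = row A − 8·row B = (18, 1, −8)   [check: 1·378 − 8·45 = 18]
  45 = 2·18 + 9   → row D = row B − 2·row C = (9, −2, 17)   [check: −2·378 + 17·45 = 9]
  18 = 2·9 + 0   → remainder 0, stop. gcd = 9 (last nonzero row D).
So gcd(45, 378) = 9, with Bézout identity −2·378 + 17·45 = 9. Containment (⊇): the Bézout identity exhibits 9 as an element of (45, 378), giving (9) ⊆ (45, 378). Containment (⊆): since 9 | 45 and 9 | 378 (45 = 9·5, 378 = 9·42), every Z-linear combination of 45 and 378 is divisible by 9, so (45, 378) ⊆ (9). Therefore (45, 378) = (9), d = 9.

Final answer: (45, 378) = (9); d = 9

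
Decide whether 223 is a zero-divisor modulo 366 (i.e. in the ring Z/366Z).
gcd(223, 366) = 1, so 223 is a unit in Z/366Z (it has a multiplicative inverse). A unit cannot be a zero-divisor: if 223·b ≡ 0 then multiplying both sides by 223^(−1) gives b ≡ 0. So 223 is not a zero-divisor.

Final answer: NO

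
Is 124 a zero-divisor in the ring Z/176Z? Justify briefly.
gcd(124, 176) = 4 > 1, so 124 is not a unit in Z/176Z. In Z/nZ every nonzero non-unit is a zero-divisor: explicitly, take b = 176/gcd = 44 ≠ 0 (mod 176); then 124·44 = 5456 = 31·176, i.e. 124·44 ≡ 0 (mod 176). So 124 is a zero-divisor.

Final answer: YES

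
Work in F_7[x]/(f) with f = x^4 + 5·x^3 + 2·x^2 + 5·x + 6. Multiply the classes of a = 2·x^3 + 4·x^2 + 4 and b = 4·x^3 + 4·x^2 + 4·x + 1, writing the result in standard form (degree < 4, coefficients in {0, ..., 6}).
a · b ≡ 6·x^3 + 2·x^2 + x + 1 (mod f(x))

Multiply as integer polynomials: a · b = 8·x^6 + 24·x^5 + 24·x^4 + 34·x^3 + 20·x^2 + 16·x + 4. Reducing coefficients mod 7: a · b ≡ x^6 + 3·x^5 + 3·x^4 + 6·x^3 + 6·x^2 + 2·x + 4. Now divide by f(x) = x^4 + 5·x^3 + 2·x^2 + 5·x + 6 in F_7[x], eliminating the leading term at each step:
  leading term x^6: subtract (x^2)·f(x) = x^6 + 5·x^5 + 2·x^4 + 5·x^3 + 6·x^2, leaving 5·x^5 + x^4 + x^3 + 2·x + 4 (coefficients mod 7)
  leading term 5·x^5: subtract (5·x)·f(x) = 5·x^5 + 4·x^4 + 3·x^3 + 4·x^2 + 2·x, leaving 4·x^4 + 5·x^3 + 3·x^2 + 4 (coefficients mod 7)
  leading term 4·x^4: subtract (4)·f(x) = 4·x^4 + 6·x^3 + x^2 + 6·x + 3, leaving 6·x^3 + 2·x^2 + x + 1 (coefficients mod 7)
The degree is now < 4, so this is the remainder. Hence a · b ≡ 6·x^3 + 2·x^2 + x + 1 in F_7[x]/(f).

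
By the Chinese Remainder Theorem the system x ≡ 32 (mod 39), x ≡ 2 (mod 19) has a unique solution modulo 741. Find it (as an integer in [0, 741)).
x ≡ 344 (mod 741); the representative in [0, 741) is 344

The moduli 39, 19 are pairwise coprime, so by the CRT there is a unique solution mod 39·19 = 741.
Solve by successive substitution. Start with x ≡ 32 (mod 39).
  Combine with x ≡ 2 (mod 19): write x = 32 + 39·t and require 32 + 39·t ≡ 2 (mod 19), i.e. 39·t ≡ 2 − 32 ≡ 8 (mod 19). Since 39^(−1) ≡ 1 (mod 19) (39 ≡ 1 (mod 19)), t ≡ 1·8 ≡ 8 (mod 19). So x ≡ 32 + 39·8 = 344 (mod 741).
Unique solution in [0, 741): x = 344.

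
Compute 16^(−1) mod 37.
16^(−1) ≡ 7 (mod 37)

Apply the extended Euclidean algorithm to (37, 16), tracking rows (r, s, t) with s·37 + t·16 = r. Each division r_prev = q·r_cur + r_new produces the new row as (previous row) − q·(current row):
  row A: (37, 1, 0)   [1·37 + 0·16 = 37]
  row B: (16, 0, 1)   [0·37 + 1·16 = 16]
  37 = 2·16 + 5   → row C = row A − 2·row B = (5, 1, −2)   [check: 1·37 − 2·16 = 5]
  16 = 3·5 + 1   → row D = row B − 3·row C = (1, −3, 7)   [check: −3·37 + 7·16 = 1]
  5 = 5·1 + 0   → remainder 0, stop. gcd = 1 (last nonzero row D).
The gcd is 1, so 16 is invertible mod 37. The last nonzero row gives −3·37 + 7·16 = 1, so t = 7. So 16^(−1) ≡ 7 (mod 37). Verify: 16 · 7 = 112 ≡ 1 (mod 37). ✓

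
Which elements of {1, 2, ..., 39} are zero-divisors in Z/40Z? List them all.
An element a ∈ Z/40Z (with a ≠ 0) is a zero-divisor iff gcd(a, 40) > 1 (because a is a unit precisely when gcd(a, n) = 1, and in Z/nZ every nonzero, non-unit element is a zero-divisor). Scan a = 1, ..., 39 and keep those with gcd(a, 40) > 1:
  gcd(2, 40) = 2, gcd(4, 40) = 4, gcd(5, 40) = 5, gcd(6, 40) = 2, gcd(8, 40) = 8, gcd(10, 40) = 10, gcd(12, 40) = 4, gcd(14, 40) = 2, gcd(15, 40) = 5, gcd(16, 40) = 8, gcd(18, 40) = 2, gcd(20, 40) = 20, gcd(22, 40) = 2, gcd(24, 40) = 8, gcd(25, 40) = 5, gcd(26, 40) = 2, gcd(28, 40) = 4, gcd(30, 40) = 10, gcd(32, 40) = 8, gcd(34, 40) = 2, gcd(35, 40) = 5, gcd(36, 40) = 4, gcd(38, 40) = 2.
All other a ∈ {1, ..., 39} have gcd(a, 40) = 1 and are units. So the nonzero zero-divisors are exactly the 23 values of a appearing in this scan.

Final answer: nonzero zero-divisors of Z/40Z = {2, 4, 5, 6, 8, 10, 12, 14, 15, 16, 18, 20, 22, 24, 25, 26, 28, 30, 32, 34, 35, 36, 38}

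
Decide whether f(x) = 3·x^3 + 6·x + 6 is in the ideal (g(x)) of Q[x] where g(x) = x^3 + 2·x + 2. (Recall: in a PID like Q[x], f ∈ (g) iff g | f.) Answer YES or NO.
In Q[x] the ideal (g) consists of all multiples of g, so f ∈ (g) iff g | f, i.e. iff the remainder of f on division by g is 0. Divide f by g (g is monic, so eliminate the leading term of the running remainder at each step):
  leading term 3·x^3: subtract (3)·g(x) = 3·x^3 + 6·x + 6, leaving 0
The remainder is 0, so f(x) = g(x) · h(x) with h(x) = 3. Hence g | f, i.e. f ∈ (g).

Final answer: YES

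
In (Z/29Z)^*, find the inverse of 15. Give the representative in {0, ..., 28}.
Apply the extended Euclidean algorithm to (29, 15), tracking rows (r, s, t) with s·29 + t·15 = r. Each division r_prev = q·r_cur + r_new produces the new row as (previous row) − q·(current row):
  row A: (29, 1, 0)   [1·29 + 0·15 = 29]
  row B: (15, 0, 1)   [0·29 + 1·15 = 15]
  29 = 1·15 + 14   → row C = row A − 1·row B = (14, 1, −1)   [check: 1·29 − 1·15 = 14]
  15 = 1·14 + 1   → row D = row B − 1·row C = (1, −1, 2)   [check: −1·29 + 2·15 = 1]
  14 = 14·1 + 0   → remainder 0, stop. gcd = 1 (last nonzero row D).
The gcd is 1, so 15 is invertible mod 29. The last nonzero row gives −1·29 + 2·15 = 1, so t = 2. So 15^(−1) ≡ 2 (mod 29). Verify: 15 · 2 = 30 ≡ 1 (mod 29). ✓

Final answer: 15^(−1) ≡ 2 (mod 29)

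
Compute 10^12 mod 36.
28

Use repeated squaring. Binary(12) = 1100. Walk through the bits of the exponent 12 left-to-right: at each bit after the leading one, square the running value, then multiply by 10 if the bit is 1 (always reducing mod 36):
  bit 1 = 1 (leading): start with 10.
  bit 2 = 1: square 10^2 = 100 ≡ 28; bit is 1, so multiply 28·10 = 280 ≡ 28 (mod 36).
  bit 3 = 0: square 28^2 = 784 ≡ 28 (mod 36).
  bit 4 = 0: square 28^2 = 784 ≡ 28 (mod 36).
Final value: 10^12 ≡ 28 (mod 36).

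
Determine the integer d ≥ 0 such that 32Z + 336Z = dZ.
(32, 336) = (16); d = 16

In the PID Z, (a, b) is generated by gcd(a, b). Compute gcd(336, 32) with the extended Euclidean algorithm, tracking rows (r, s, t) with s·336 + t·32 = r:
  row A: (336, 1, 0)   [1·336 + 0·32 = 336]
  row B: (32, 0, 1)   [0·336 + 1·32 = 32]
  336 = 10·32 + 16   → row C = row A − 10·row B = (16, 1, −10)   [check: 1·336 − 10·32 = 16]
  32 = 2·16 + 0   → remainder 0, stop. gcd = 16 (last nonzero row C).
So gcd(32, 336) = 16, with Bézout identity 1·336 − 10·32 = 16. Containment (⊇): the Bézout identity exhibits 16 as an element of (32, 336), giving (16) ⊆ (32, 336). Containment (⊆): since 16 | 32 and 16 | 336 (32 = 16·2, 336 = 16·21), every Z-linear combination of 32 and 336 is divisible by 16, so (32, 336) ⊆ (16). Therefore (32, 336) = (16), d = 16.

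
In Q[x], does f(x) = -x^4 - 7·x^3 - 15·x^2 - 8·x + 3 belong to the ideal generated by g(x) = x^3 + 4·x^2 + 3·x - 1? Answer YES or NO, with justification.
YES

In Q[x] the ideal (g) consists of all multiples of g, so f ∈ (g) iff g | f, i.e. iff the remainder of f on division by g is 0. Divide f by g (g is monic, so eliminate the leading term of the running remainder at each step):
  leading term -x^4: subtract (-x)·g(x) = -x^4 - 4·x^3 - 3·x^2 + x, leaving -3·x^3 - 12·x^2 - 9·x + 3
  leading term -3·x^3: subtract (-3)·g(x) = -3·x^3 - 12·x^2 - 9·x + 3, leaving 0
The remainder is 0, so f(x) = g(x) · h(x) with h(x) = -x - 3. Hence g | f, i.e. f ∈ (g).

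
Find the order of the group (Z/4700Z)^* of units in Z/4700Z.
(Z/4700Z)^* consists of the classes a with gcd(a, 4700) = 1, so its order is φ(4700). φ is multiplicative, with φ(p^e) = p^e − p^(e−1). Factorise 4700 = 2^2 · 5^2 · 47. Then
  φ(4700) = (2^2 − 2^1) · (5^2 − 5^1) · (47 − 1) = 2 · 20 · 46 = 1840.
Thus |(Z/4700Z)^*| = 1840.

Final answer: |(Z/4700Z)^*| = 1840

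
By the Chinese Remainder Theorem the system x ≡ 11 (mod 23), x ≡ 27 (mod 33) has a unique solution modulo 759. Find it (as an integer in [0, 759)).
x ≡ 126 (mod 759); the representative in [0, 759) is 126

The moduli 23, 33 are pairwise coprime, so by the CRT there is a unique solution mod 23·33 = 759.
Solve by successive substitution. Start with x ≡ 11 (mod 23).
  Combine with x ≡ 27 (mod 33): write x = 11 + 23·t and require 11 + 23·t ≡ 27 (mod 33), i.e. 23·t ≡ 27 − 11 ≡ 16 (mod 33). Since 23^(−1) ≡ 23 (mod 33), t ≡ 23·16 ≡ 5 (mod 33). So x ≡ 11 + 23·5 = 126 (mod 759).
Unique solution in [0, 759): x = 126.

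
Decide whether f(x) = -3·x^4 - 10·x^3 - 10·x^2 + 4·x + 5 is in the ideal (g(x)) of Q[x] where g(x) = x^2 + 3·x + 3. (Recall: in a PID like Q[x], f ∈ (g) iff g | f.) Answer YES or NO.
In Q[x] the ideal (g) consists of all multiples of g, so f ∈ (g) iff g | f, i.e. iff the remainder of f on division by g is 0. Divide f by g (g is monic, so eliminate the leading term of the running remainder at each step):
  leading term -3·x^4: subtract (-3·x^2)·g(x) = -3·x^4 - 9·x^3 - 9·x^2, leaving -x^3 - x^2 + 4·x + 5
  leading term -x^3: subtract (-x)·g(x) = -x^3 - 3·x^2 - 3·x, leaving 2·x^2 + 7·x + 5
  leading term 2·x^2: subtract (2)·g(x) = 2·x^2 + 6·x + 6, leaving x - 1
The remainder r(x) = x - 1 ≠ 0 (and deg r < deg g), so g ∤ f, i.e. f ∉ (g).

Final answer: NO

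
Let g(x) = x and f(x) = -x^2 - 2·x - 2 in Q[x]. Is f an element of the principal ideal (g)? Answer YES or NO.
In Q[x] the ideal (g) consists of all multiples of g, so f ∈ (g) iff g | f, i.e. iff the remainder of f on division by g is 0. Divide f by g (g is monic, so eliminate the leading term of the running remainder at each step):
  leading term -x^2: subtract (-x)·g(x) = -x^2, leaving -2·x - 2
  leading term -2·x: subtract (-2)·g(x) = -2·x, leaving -2
The remainder r(x) = -2 ≠ 0 (and deg r < deg g), so g ∤ f, i.e. f ∉ (g).

Final answer: NO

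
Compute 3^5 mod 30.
Use repeated squaring. Binary(5) = 101. Walk through the bits of the exponent 5 left-to-right: at each bit after the leading one, square the running value, then multiply by 3 if the bit is 1 (always reducing mod 30):
  bit 1 = 1 (leading): start with 3.
  bit 2 = 0: square 3^2 = 9 (mod 30).
  bit 3 = 1: square 9^2 = 81 ≡ 21; bit is 1, so multiply 21·3 = 63 ≡ 3 (mod 30).
Final value: 3^5 ≡ 3 (mod 30).

Final answer: 3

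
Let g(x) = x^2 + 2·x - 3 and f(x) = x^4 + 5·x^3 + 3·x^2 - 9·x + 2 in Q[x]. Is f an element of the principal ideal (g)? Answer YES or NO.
In Q[x] the ideal (g) consists of all multiples of g, so f ∈ (g) iff g | f, i.e. iff the remainder of f on division by g is 0. Divide f by g (g is monic, so eliminate the leading term of the running remainder at each step):
  leading term x^4: subtract (x^2)·g(x) = x^4 + 2·x^3 - 3·x^2, leaving 3·x^3 + 6·x^2 - 9·x + 2
  leading term 3·x^3: subtract (3·x)·g(x) = 3·x^3 + 6·x^2 - 9·x, leaving 2
The remainder r(x) = 2 ≠ 0 (and deg r < deg g), so g ∤ f, i.e. f ∉ (g).

Final answer: NO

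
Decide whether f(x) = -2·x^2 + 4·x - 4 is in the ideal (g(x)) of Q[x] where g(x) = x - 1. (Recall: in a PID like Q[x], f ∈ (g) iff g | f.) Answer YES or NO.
NO

In Q[x] the ideal (g) consists of all multiples of g, so f ∈ (g) iff g | f, i.e. iff the remainder of f on division by g is 0. Divide f by g (g is monic, so eliminate the leading term of the running remainder at each step):
  leading term -2·x^2: subtract (-2·x)·g(x) = -2·x^2 + 2·x, leaving 2·x - 4
  leading term 2·x: subtract (2)·g(x) = 2·x - 2, leaving -2
The remainder r(x) = -2 ≠ 0 (and deg r < deg g), so g ∤ f, i.e. f ∉ (g).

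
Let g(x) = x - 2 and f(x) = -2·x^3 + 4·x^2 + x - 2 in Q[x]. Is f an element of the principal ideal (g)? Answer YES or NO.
In Q[x] the ideal (g) consists of all multiples of g, so f ∈ (g) iff g | f, i.e. iff the remainder of f on division by g is 0. Divide f by g (g is monic, so eliminate the leading term of the running remainder at each step):
  leading term -2·x^3: subtract (-2·x^2)·g(x) = -2·x^3 + 4·x^2, leaving x - 2
  leading term x: subtract (1)·g(x) = x - 2, leaving 0
The remainder is 0, so f(x) = g(x) · h(x) with h(x) = 1 - 2·x^2. Hence g | f, i.e. f ∈ (g).

Final answer: YES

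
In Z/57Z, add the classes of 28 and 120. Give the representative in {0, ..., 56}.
34

Reduce the summands first: 120 ≡ 6 (mod 57), so 28 + 120 ≡ 28 + 6 (mod 57). 28 + 6 = 34; 34 = 0·57 + 34, so (28 + 120) mod 57 = 34.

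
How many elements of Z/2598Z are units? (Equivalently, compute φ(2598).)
An element a ∈ Z/2598Z is a unit iff gcd(a, 2598) = 1, so the number of units is φ(2598). φ is multiplicative, with φ(p^e) = p^e − p^(e−1). Factorise 2598 = 2 · 3 · 433. Then
  φ(2598) = (2 − 1) · (3 − 1) · (433 − 1) = 1 · 2 · 432 = 864.

Final answer: Z/2598Z has φ(2598) = 864 units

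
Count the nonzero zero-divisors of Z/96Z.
In Z/96Z each nonzero element is either a unit (gcd with 96 is 1) or a zero-divisor (gcd > 1). The number of units is φ(96): factorise 96 = 2^5 · 3, so φ(96) = (2^5 − 2^4) · (3 − 1) = 16 · 2 = 32. The nonzero elements number 96 − 1 = 95. Hence the nonzero zero-divisors number 95 − 32 = 63.

Final answer: Z/96Z has 63 nonzero zero-divisors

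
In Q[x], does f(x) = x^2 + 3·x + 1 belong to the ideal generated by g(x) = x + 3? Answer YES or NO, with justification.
In Q[x] the ideal (g) consists of all multiples of g, so f ∈ (g) iff g | f, i.e. iff the remainder of f on division by g is 0. Divide f by g (g is monic, so eliminate the leading term of the running remainder at each step):
  leading term x^2: subtract (x)·g(x) = x^2 + 3·x, leaving 1
The remainder r(x) = 1 ≠ 0 (and deg r < deg g), so g ∤ f, i.e. f ∉ (g).

Final answer: NO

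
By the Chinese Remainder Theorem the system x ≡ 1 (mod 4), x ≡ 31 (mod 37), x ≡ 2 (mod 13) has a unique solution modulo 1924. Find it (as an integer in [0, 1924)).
x ≡ 1289 (mod 1924); the representative in [0, 1924) is 1289

The moduli 4, 37, 13 are pairwise coprime, so by the CRT there is a unique solution mod 4·37·13 = 1924.
Solve by successive substitution. Start with x ≡ 1 (mod 4).
  Combine with x ≡ 31 (mod 37): write x = 1 + 4·t and require 1 + 4·t ≡ 31 (mod 37), i.e. 4·t ≡ 31 − 1 ≡ 30 (mod 37). Since 4^(−1) ≡ 28 (mod 37), t ≡ 28·30 ≡ 26 (mod 37). So x ≡ 1 + 4·26 = 105 (mod 148).
  Combine with x ≡ 2 (mod 13): write x = 105 + 148·t and require 105 + 148·t ≡ 2 (mod 13), i.e. 148·t ≡ 2 − 105 ≡ 1 (mod 13). Since 148^(−1) ≡ 8 (mod 13) (148 ≡ 5 (mod 13)), t ≡ 8·1 ≡ 8 (mod 13). So x ≡ 105 + 148·8 = 1289 (mod 1924).
Unique solution in [0, 1924): x = 1289.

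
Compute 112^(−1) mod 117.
Apply the extended Euclidean algorithm to (117, 112), tracking rows (r, s, t) with s·117 + t·112 = r. Each division r_prev = q·r_cur + r_new produces the new row as (previous row) − q·(current row):
  row A: (117, 1, 0)   [1·117 + 0·112 = 117]
  row B: (112, 0, 1)   [0·117 + 1·112 = 112]
  117 = 1·112 + 5   → row C = row A − 1·row B = (5, 1, −1)   [check: 1·117 − 1·112 = 5]
  112 = 22·5 + 2   → row D = row B − 22·row C = (2, −22, 23)   [check: −22·117 + 23·112 = 2]
  5 = 2·2 + 1   → row E = row C − 2·row D = (1, 45, −47)   [check: 45·117 − 47·112 = 1]
  2 = 2·1 + 0   → remainder 0, stop. gcd = 1 (last nonzero row E).
The gcd is 1, so 112 is invertible mod 117. The last nonzero row gives 45·117 − 47·112 = 1, so t = −47. So 112^(−1) ≡ −47 ≡ 70 (mod 117). Verify: 112 · 70 = 7840 ≡ 1 (mod 117). ✓

Final answer: 112^(−1) ≡ 70 (mod 117)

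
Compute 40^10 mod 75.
Use repeated squaring. Binary(10) = 1010. Walk through the bits of the exponent 10 left-to-right: at each bit after the leading one, square the running value, then multiply by 40 if the bit is 1 (always reducing mod 75):
  bit 1 = 1 (leading): start with 40.
  bit 2 = 0: square 40^2 = 1600 ≡ 25 (mod 75).
  bit 3 = 1: square 25^2 = 625 ≡ 25; bit is 1, so multiply 25·40 = 1000 ≡ 25 (mod 75).
  bit 4 = 0: square 25^2 = 625 ≡ 25 (mod 75).
Final value: 40^10 ≡ 25 (mod 75).

Final answer: 25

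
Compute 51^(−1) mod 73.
Apply the extended Euclidean algorithm to (73, 51), tracking rows (r, s, t) with s·73 + t·51 = r. Each division r_prev = q·r_cur + r_new produces the new row as (previous row) − q·(current row):
  row A: (73, 1, 0)   [1·73 + 0·51 = 73]
  row B: (51, 0, 1)   [0·73 + 1·51 = 51]
  73 = 1·51 + 22   → row C = row A − 1·row B = (22, 1, −1)   [check: 1·73 − 1·51 = 22]
  51 = 2·22 + 7   → row D = row B − 2·row C = (7, −2, 3)   [check: −2·73 + 3·51 = 7]
  22 = 3·7 + 1   → row E = row C − 3·row D = (1, 7, −10)   [check: 7·73 − 10·51 = 1]
  7 = 7·1 + 0   → remainder 0, stop. gcd = 1 (last nonzero row E).
The gcd is 1, so 51 is invertible mod 73. The last nonzero row gives 7·73 − 10·51 = 1, so t = −10. So 51^(−1) ≡ −10 ≡ 63 (mod 73). Verify: 51 · 63 = 3213 ≡ 1 (mod 73). ✓

Final answer: 51^(−1) ≡ 63 (mod 73)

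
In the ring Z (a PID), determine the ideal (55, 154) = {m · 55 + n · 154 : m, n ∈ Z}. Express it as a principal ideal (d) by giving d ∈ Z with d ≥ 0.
In the PID Z, (a, b) is generated by gcd(a, b). Compute gcd(154, 55) with the extended Euclidean algorithm, tracking rows (r, s, t) with s·154 + t·55 = r:
  row A: (154, 1, 0)   [1·154 + 0·55 = 154]
  row B: (55, 0, 1)   [0·154 + 1·55 = 55]
  154 = 2·55 + 44   → row C = row A − 2·row B = (44, 1, −2)   [check: 1·154 − 2·55 = 44]
  55 = 1·44 + 11   → row D = row B − 1·row C = (11, −1, 3)   [check: −1·154 + 3·55 = 11]
  44 = 4·11 + 0   → remainder 0, stop. gcd = 11 (last nonzero row D).
So gcd(55, 154) = 11, with Bézout identity −1·154 + 3·55 = 11. Containment (⊇): the Bézout identity exhibits 11 as an element of (55, 154), giving (11) ⊆ (55, 154). Containment (⊆): since 11 | 55 and 11 | 154 (55 = 11·5, 154 = 11·14), every Z-linear combination of 55 and 154 is divisible by 11, so (55, 154) ⊆ (11). Therefore (55, 154) = (11), d = 11.

Final answer: (55, 154) = (11); d = 11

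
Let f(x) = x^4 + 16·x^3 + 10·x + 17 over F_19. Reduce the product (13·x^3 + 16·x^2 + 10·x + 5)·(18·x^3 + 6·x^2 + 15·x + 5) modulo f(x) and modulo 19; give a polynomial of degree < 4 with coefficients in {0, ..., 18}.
Multiply as integer polynomials: a · b = 234·x^6 + 366·x^5 + 471·x^4 + 455·x^3 + 260·x^2 + 125·x + 25. Reducing coefficients mod 19: a · b ≡ 6·x^6 + 5·x^5 + 15·x^4 + 18·x^3 + 13·x^2 + 11·x + 6. Now divide by f(x) = x^4 + 16·x^3 + 10·x + 17 in F_19[x], eliminating the leading term at each step:
  leading term 6·x^6: subtract (6·x^2)·f(x) = 6·x^6 + x^5 + 3·x^3 + 7·x^2, leaving 4·x^5 + 15·x^4 + 15·x^3 + 6·x^2 + 11·x + 6 (coefficients mod 19)
  leading term 4·x^5: subtract (4·x)·f(x) = 4·x^5 + 7·x^4 + 2·x^2 + 11·x, leaving 8·x^4 + 15·x^3 + 4·x^2 + 6 (coefficients mod 19)
  leading term 8·x^4: subtract (8)·f(x) = 8·x^4 + 14·x^3 + 4·x + 3, leaving x^3 + 4·x^2 + 15·x + 3 (coefficients mod 19)
The degree is now < 4, so this is the remainder. Hence a · b ≡ x^3 + 4·x^2 + 15·x + 3 in F_19[x]/(f).

Final answer: a · b ≡ x^3 + 4·x^2 + 15·x + 3 (mod f(x))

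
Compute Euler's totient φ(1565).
φ(1565) = 1248

φ is multiplicative, with φ(p^e) = p^e − p^(e−1). Factorise 1565 = 5 · 313. Then
  φ(1565) = (5 − 1) · (313 − 1) = 4 · 312 = 1248.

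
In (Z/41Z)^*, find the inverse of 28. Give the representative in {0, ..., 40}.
28^(−1) ≡ 22 (mod 41)

Apply the extended Euclidean algorithm to (41, 28), tracking rows (r, s, t) with s·41 + t·28 = r. Each division r_prev = q·r_cur + r_new produces the new row as (previous row) − q·(current row):
  row A: (41, 1, 0)   [1·41 + 0·28 = 41]
  row B: (28, 0, 1)   [0·41 + 1·28 = 28]
  41 = 1·28 + 13   → row C = row A − 1·row B = (13, 1, −1)   [check: 1·41 − 1·28 = 13]
  28 = 2·13 + 2   → row D = row B − 2·row C = (2, −2, 3)   [check: −2·41 + 3·28 = 2]
  13 = 6·2 + 1   → row E = row C − 6·row D = (1, 13, −19)   [check: 13·41 − 19·28 = 1]
  2 = 2·1 + 0   → remainder 0, stop. gcd = 1 (last nonzero row E).
The gcd is 1, so 28 is invertible mod 41. The last nonzero row gives 13·41 − 19·28 = 1, so t = −19. So 28^(−1) ≡ −19 ≡ 22 (mod 41). Verify: 28 · 22 = 616 ≡ 1 (mod 41). ✓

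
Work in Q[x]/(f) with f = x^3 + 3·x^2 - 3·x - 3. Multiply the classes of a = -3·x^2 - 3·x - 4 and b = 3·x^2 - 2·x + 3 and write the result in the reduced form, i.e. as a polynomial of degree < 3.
First multiply in Q[x] without reducing: a · b = -9·x^4 - 3·x^3 - 15·x^2 - x - 12. Now divide by f(x) = x^3 + 3·x^2 - 3·x - 3, eliminating the leading term at each step:
  leading term -9·x^4: subtract (-9·x)·f(x) = -9·x^4 - 27·x^3 + 27·x^2 + 27·x, leaving 24·x^3 - 42·x^2 - 28·x - 12
  leading term 24·x^3: subtract (24)·f(x) = 24·x^3 + 72·x^2 - 72·x - 72, leaving -114·x^2 + 44·x + 60
The degree is now < 3, so this is the remainder. Hence a · b ≡ -114·x^2 + 44·x + 60 in Q[x]/(f).

Final answer: a · b ≡ -114·x^2 + 44·x + 60 (mod f(x))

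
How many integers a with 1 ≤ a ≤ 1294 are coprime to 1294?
The number of a ∈ {1, ..., 1294} with gcd(a, 1294) = 1 is by definition Euler's totient φ(1294). φ is multiplicative, with φ(p^e) = p^e − p^(e−1). Factorise 1294 = 2 · 647. Then
  φ(1294) = (2 − 1) · (647 − 1) = 1 · 646 = 646.
So there are 646 such integers.

Final answer: 646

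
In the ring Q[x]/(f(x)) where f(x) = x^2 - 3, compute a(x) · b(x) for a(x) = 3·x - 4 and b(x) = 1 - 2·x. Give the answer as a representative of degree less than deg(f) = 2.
First multiply in Q[x] without reducing: a · b = -6·x^2 + 11·x - 4. Now divide by f(x) = x^2 - 3, eliminating the leading term at each step:
  leading term -6·x^2: subtract (-6)·f(x) = 18 - 6·x^2, leaving 11·x - 22
The degree is now < 2, so this is the remainder. Hence a · b ≡ 11·x - 22 in Q[x]/(f).

Final answer: a · b ≡ 11·x - 22 (mod f(x))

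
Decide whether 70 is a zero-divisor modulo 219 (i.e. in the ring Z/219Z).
gcd(70, 219) = 1, so 70 is a unit in Z/219Z (it has a multiplicative inverse). A unit cannot be a zero-divisor: if 70·b ≡ 0 then multiplying both sides by 70^(−1) gives b ≡ 0. So 70 is not a zero-divisor.

Final answer: NO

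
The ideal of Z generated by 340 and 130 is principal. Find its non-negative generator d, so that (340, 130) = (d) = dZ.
In the PID Z, (a, b) is generated by gcd(a, b). Compute gcd(340, 130) with the extended Euclidean algorithm, tracking rows (r, s, t) with s·340 + t·130 = r:
  row A: (340, 1, 0)   [1·340 + 0·130 = 340]
  row B: (130, 0, 1)   [0·340 + 1·130 = 130]
  340 = 2·130 + 80   → row C = row A − 2·row B = (80, 1, −2)   [check: 1·340 − 2·130 = 80]
  130 = 1·80 + 50   → row D = row B − 1·row C = (50, −1, 3)   [check: −1·340 + 3·130 = 50]
  80 = 1·50 + 30   → row E = row C − 1·row D = (30, 2, −5)   [check: 2·340 − 5·130 = 30]
  50 = 1·30 + 20   → row F = row D − 1·row E = (20, −3, 8)   [check: −3·340 + 8·130 = 20]
  30 = 1·20 + 10   → row G = row E − 1·row F = (10, 5, −13)   [check: 5·340 − 13·130 = 10]
  20 = 2·10 + 0   → remainder 0, stop. gcd = 10 (last nonzero row G).
So gcd(340, 130) = 10, with Bézout identity 5·340 − 13·130 = 10. Containment (⊇): the Bézout identity exhibits 10 as an element of (340, 130), giving (10) ⊆ (340, 130). Containment (⊆): since 10 | 340 and 10 | 130 (340 = 10·34, 130 = 10·13), every Z-linear combination of 340 and 130 is divisible by 10, so (340, 130) ⊆ (10). Therefore (340, 130) = (10), d = 10.

Final answer: (340, 130) = (10); d = 10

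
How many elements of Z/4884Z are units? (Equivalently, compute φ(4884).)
Z/4884Z has φ(4884) = 1440 units

An element a ∈ Z/4884Z is a unit iff gcd(a, 4884) = 1, so the number of units is φ(4884). φ is multiplicative, with φ(p^e) = p^e − p^(e−1). Factorise 4884 = 2^2 · 3 · 11 · 37. Then
  φ(4884) = (2^2 − 2^1) · (3 − 1) · (11 − 1) · (37 − 1) = 2 · 2 · 10 · 36 = 1440.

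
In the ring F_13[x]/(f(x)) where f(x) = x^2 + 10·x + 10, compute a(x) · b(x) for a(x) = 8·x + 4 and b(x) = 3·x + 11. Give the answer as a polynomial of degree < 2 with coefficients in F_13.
Multiply as integer polynomials: a · b = 24·x^2 + 100·x + 44. Reducing coefficients mod 13: a · b ≡ 11·x^2 + 9·x + 5. Now divide by f(x) = x^2 + 10·x + 10 in F_13[x], eliminating the leading term at each step:
  leading term 11·x^2: subtract (11)·f(x) = 11·x^2 + 6·x + 6, leaving 3·x + 12 (coefficients mod 13)
The degree is now < 2, so this is the remainder. Hence a · b ≡ 3·x + 12 in F_13[x]/(f).

Final answer: a · b ≡ 3·x + 12 (mod f(x))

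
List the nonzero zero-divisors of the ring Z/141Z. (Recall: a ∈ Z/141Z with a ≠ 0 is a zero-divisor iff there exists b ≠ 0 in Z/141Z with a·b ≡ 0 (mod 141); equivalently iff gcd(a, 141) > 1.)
nonzero zero-divisors of Z/141Z = {3, 6, 9, 12, 15, 18, 21, 24, 27, 30, 33, 36, 39, 42, 45, 47, 48, 51, 54, 57, 60, 63, 66, 69, 72, 75, 78, 81, 84, 87, 90, 93, 94, 96, 99, 102, 105, 108, 111, 114, 117, 120, 123, 126, 129, 132, 135, 138}

An element a ∈ Z/141Z (with a ≠ 0) is a zero-divisor iff gcd(a, 141) > 1 (because a is a unit precisely when gcd(a, n) = 1, and in Z/nZ every nonzero, non-unit element is a zero-divisor). Scan a = 1, ..., 140 and keep those with gcd(a, 141) > 1:
  gcd(3, 141) = 3, gcd(6, 141) = 3, gcd(9, 141) = 3, gcd(12, 141) = 3, gcd(15, 141) = 3, gcd(18, 141) = 3, gcd(21, 141) = 3, gcd(24, 141) = 3, gcd(27, 141) = 3, gcd(30, 141) = 3, gcd(33, 141) = 3, gcd(36, 141) = 3, gcd(39, 141) = 3, gcd(42, 141) = 3, gcd(45, 141) = 3, gcd(47, 141) = 47, gcd(48, 141) = 3, gcd(51, 141) = 3, gcd(54, 141) = 3, gcd(57, 141) = 3, gcd(60, 141) = 3, gcd(63, 141) = 3, gcd(66, 141) = 3, gcd(69, 141) = 3, gcd(72, 141) = 3, gcd(75, 141) = 3, gcd(78, 141) = 3, gcd(81, 141) = 3, gcd(84, 141) = 3, gcd(87, 141) = 3, gcd(90, 141) = 3, gcd(93, 141) = 3, gcd(94, 141) = 47, gcd(96, 141) = 3, gcd(99, 141) = 3, gcd(102, 141) = 3, gcd(105, 141) = 3, gcd(108, 141) = 3, gcd(111, 141) = 3, gcd(114, 141) = 3, gcd(117, 141) = 3, gcd(120, 141) = 3, gcd(123, 141) = 3, gcd(126, 141) = 3, gcd(129, 141) = 3, gcd(132, 141) = 3, gcd(135, 141) = 3, gcd(138, 141) = 3.
All other a ∈ {1, ..., 140} have gcd(a, 141) = 1 and are units. So the nonzero zero-divisors are exactly the 48 values of a appearing in this scan.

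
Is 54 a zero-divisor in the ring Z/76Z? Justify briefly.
gcd(54, 76) = 2 > 1, so 54 is not a unit in Z/76Z. In Z/nZ every nonzero non-unit is a zero-divisor: explicitly, take b = 76/gcd = 38 ≠ 0 (mod 76); then 54·38 = 2052 = 27·76, i.e. 54·38 ≡ 0 (mod 76). So 54 is a zero-divisor.

Final answer: YES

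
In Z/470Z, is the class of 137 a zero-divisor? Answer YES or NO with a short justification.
NO

gcd(137, 470) = 1, so 137 is a unit in Z/470Z (it has a multiplicative inverse). A unit cannot be a zero-divisor: if 137·b ≡ 0 then multiplying both sides by 137^(−1) gives b ≡ 0. So 137 is not a zero-divisor.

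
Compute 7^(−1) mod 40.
7^(−1) ≡ 23 (mod 40)

Apply the extended Euclidean algorithm to (40, 7), tracking rows (r, s, t) with s·40 + t·7 = r. Each division r_prev = q·r_cur + r_new produces the new row as (previous row) − q·(current row):
  row A: (40, 1, 0)   [1·40 + 0·7 = 40]
  row B: (7, 0, 1)   [0·40 + 1·7 = 7]
  40 = 5·7 + 5   → row C = row A − 5·row B = (5, 1, −5)   [check: 1·40 − 5·7 = 5]
  7 = 1·5 + 2   → row D = row B − 1·row C = (2, −1, 6)   [check: −1·40 + 6·7 = 2]
  5 = 2·2 + 1   → row E = row C − 2·row D = (1, 3, −17)   [check: 3·40 − 17·7 = 1]
  2 = 2·1 + 0   → remainder 0, stop. gcd = 1 (last nonzero row E).
The gcd is 1, so 7 is invertible mod 40. The last nonzero row gives 3·40 − 17·7 = 1, so t = −17. So 7^(−1) ≡ −17 ≡ 23 (mod 40). Verify: 7 · 23 = 161 ≡ 1 (mod 40). ✓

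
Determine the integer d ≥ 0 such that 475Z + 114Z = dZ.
(475, 114) = (19); d = 19

In the PID Z, (a, b) is generated by gcd(a, b). Compute gcd(475, 114) with the extended Euclidean algorithm, tracking rows (r, s, t) with s·475 + t·114 = r:
  row A: (475, 1, 0)   [1·475 + 0·114 = 475]
  row B: (114, 0, 1)   [0·475 + 1·114 = 114]
  475 = 4·114 + 19   → row C = row A − 4·row B = (19, 1, −4)   [check: 1·475 − 4·114 = 19]
  114 = 6·19 + 0   → remainder 0, stop. gcd = 19 (last nonzero row C).
So gcd(475, 114) = 19, with Bézout identity 1·475 − 4·114 = 19. Containment (⊇): the Bézout identity exhibits 19 as an element of (475, 114), giving (19) ⊆ (475, 114). Containment (⊆): since 19 | 475 and 19 | 114 (475 = 19·25, 114 = 19·6), every Z-linear combination of 475 and 114 is divisible by 19, so (475, 114) ⊆ (19). Therefore (475, 114) = (19), d = 19.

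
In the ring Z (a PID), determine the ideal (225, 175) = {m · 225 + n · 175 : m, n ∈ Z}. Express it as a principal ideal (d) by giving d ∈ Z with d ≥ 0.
(225, 175) = (25); d = 25

In the PID Z, (a, b) is generated by gcd(a, b). Compute gcd(225, 175) with the extended Euclidean algorithm, tracking rows (r, s, t) with s·225 + t·175 = r:
  row A: (225, 1, 0)   [1·225 + 0·175 = 225]
  row B: (175, 0, 1)   [0·225 + 1·175 = 175]
  225 = 1·175 + 50   → row C = row A − 1·row B = (50, 1, −1)   [check: 1·225 − 1·175 = 50]
  175 = 3·50 + 25   → row D = row B − 3·row C = (25, −3, 4)   [check: −3·225 + 4·175 = 25]
  50 = 2·25 + 0   → remainder 0, stop. gcd = 25 (last nonzero row D).
So gcd(225, 175) = 25, with Bézout identity −3·225 + 4·175 = 25. Containment (⊇): the Bézout identity exhibits 25 as an element of (225, 175), giving (25) ⊆ (225, 175). Containment (⊆): since 25 | 225 and 25 | 175 (225 = 25·9, 175 = 25·7), every Z-linear combination of 225 and 175 is divisible by 25, so (225, 175) ⊆ (25). Therefore (225, 175) = (25), d = 25.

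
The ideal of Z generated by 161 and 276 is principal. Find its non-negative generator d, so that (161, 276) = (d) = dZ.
In the PID Z, (a, b) is generated by gcd(a, b). Compute gcd(276, 161) with the extended Euclidean algorithm, tracking rows (r, s, t) with s·276 + t·161 = r:
  row A: (276, 1, 0)   [1·276 + 0·161 = 276]
  row B: (161, 0, 1)   [0·276 + 1·161 = 161]
  276 = 1·161 + 115   → row C = row A − 1·row B = (115, 1, −1)   [check: 1·276 − 1·161 = 115]
  161 = 1·115 + 46   → row D = row B − 1·row C = (46, −1, 2)   [check: −1·276 + 2·161 = 46]
  115 = 2·46 + 23   → row E = row C − 2·row D = (23, 3, −5)   [check: 3·276 − 5·161 = 23]
  46 = 2·23 + 0   → remainder 0, stop. gcd = 23 (last nonzero row E).
So gcd(161, 276) = 23, with Bézout identity 3·276 − 5·161 = 23. Containment (⊇): the Bézout identity exhibits 23 as an element of (161, 276), giving (23) ⊆ (161, 276). Containment (⊆): since 23 | 161 and 23 | 276 (161 = 23·7, 276 = 23·12), every Z-linear combination of 161 and 276 is divisible by 23, so (161, 276) ⊆ (23). Therefore (161, 276) = (23), d = 23.

Final answer: (161, 276) = (23); d = 23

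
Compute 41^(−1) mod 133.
41^(−1) ≡ 13 (mod 133)

Apply the extended Euclidean algorithm to (133, 41), tracking rows (r, s, t) with s·133 + t·41 = r. Each division r_prev = q·r_cur + r_new produces the new row as (previous row) − q·(current row):
  row A: (133, 1, 0)   [1·133 + 0·41 = 133]
  row B: (41, 0, 1)   [0·133 + 1·41 = 41]
  133 = 3·41 + 10   → row C = row A − 3·row B = (10, 1, −3)   [check: 1·133 − 3·41 = 10]
  41 = 4·10 + 1   → row D = row B − 4·row C = (1, −4, 13)   [check: −4·133 + 13·41 = 1]
  10 = 10·1 + 0   → remainder 0, stop. gcd = 1 (last nonzero row D).
The gcd is 1, so 41 is invertible mod 133. The last nonzero row gives −4·133 + 13·41 = 1, so t = 13. So 41^(−1) ≡ 13 (mod 133). Verify: 41 · 13 = 533 ≡ 1 (mod 133). ✓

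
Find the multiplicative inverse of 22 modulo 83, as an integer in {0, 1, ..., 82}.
22^(−1) ≡ 34 (mod 83)

Apply the extended Euclidean algorithm to (83, 22), tracking rows (r, s, t) with s·83 + t·22 = r. Each division r_prev = q·r_cur + r_new produces the new row as (previous row) − q·(current row):
  row A: (83, 1, 0)   [1·83 + 0·22 = 83]
  row B: (22, 0, 1)   [0·83 + 1·22 = 22]
  83 = 3·22 + 17   → row C = row A − 3·row B = (17, 1, −3)   [check: 1·83 − 3·22 = 17]
  22 = 1·17 + 5   → row D = row B − 1·row C = (5, −1, 4)   [check: −1·83 + 4·22 = 5]
  17 = 3·5 + 2   → row E = row C − 3·row D = (2, 4, −15)   [check: 4·83 − 15·22 = 2]
  5 = 2·2 + 1   → row F = row D − 2·row E = (1, −9, 34)   [check: −9·83 + 34·22 = 1]
  2 = 2·1 + 0   → remainder 0, stop. gcd = 1 (last nonzero row F).
The gcd is 1, so 22 is invertible mod 83. The last nonzero row gives −9·83 + 34·22 = 1, so t = 34. So 22^(−1) ≡ 34 (mod 83). Verify: 22 · 34 = 748 ≡ 1 (mod 83). ✓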